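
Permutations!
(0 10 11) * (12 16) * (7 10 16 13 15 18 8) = (0 16 12 13 15 18 8 7 10 11) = [16, 1, 2, 3, 4, 5, 6, 10, 7, 9, 11, 0, 13, 15, 14, 18, 12, 17, 8]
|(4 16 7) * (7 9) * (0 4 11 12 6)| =|(0 4 16 9 7 11 12 6)| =8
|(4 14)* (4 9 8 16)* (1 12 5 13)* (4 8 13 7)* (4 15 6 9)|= |(1 12 5 7 15 6 9 13)(4 14)(8 16)|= 8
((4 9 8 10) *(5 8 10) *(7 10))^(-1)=(4 10 7 9)(5 8)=((4 9 7 10)(5 8))^(-1)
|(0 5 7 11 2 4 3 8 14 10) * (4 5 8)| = 4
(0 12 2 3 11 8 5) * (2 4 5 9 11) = (0 12 4 5)(2 3)(8 9 11) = [12, 1, 3, 2, 5, 0, 6, 7, 9, 11, 10, 8, 4]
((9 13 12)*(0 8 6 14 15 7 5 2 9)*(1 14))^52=(0 14 2)(1 5 12)(6 7 13)(8 15 9)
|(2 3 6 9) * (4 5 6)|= 6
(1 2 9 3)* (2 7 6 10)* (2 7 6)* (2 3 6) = (1 2 9 6 10 7 3) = [0, 2, 9, 1, 4, 5, 10, 3, 8, 6, 7]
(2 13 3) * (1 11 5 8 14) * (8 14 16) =(1 11 5 14)(2 13 3)(8 16) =[0, 11, 13, 2, 4, 14, 6, 7, 16, 9, 10, 5, 12, 3, 1, 15, 8]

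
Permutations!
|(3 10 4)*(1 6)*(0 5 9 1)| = 15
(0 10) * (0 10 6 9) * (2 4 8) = (10)(0 6 9)(2 4 8) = [6, 1, 4, 3, 8, 5, 9, 7, 2, 0, 10]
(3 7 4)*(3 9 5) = (3 7 4 9 5) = [0, 1, 2, 7, 9, 3, 6, 4, 8, 5]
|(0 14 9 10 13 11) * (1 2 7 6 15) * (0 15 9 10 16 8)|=|(0 14 10 13 11 15 1 2 7 6 9 16 8)|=13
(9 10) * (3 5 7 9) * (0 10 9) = [10, 1, 2, 5, 4, 7, 6, 0, 8, 9, 3] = (0 10 3 5 7)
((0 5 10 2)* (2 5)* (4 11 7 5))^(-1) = ((0 2)(4 11 7 5 10))^(-1) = (0 2)(4 10 5 7 11)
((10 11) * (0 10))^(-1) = (0 11 10)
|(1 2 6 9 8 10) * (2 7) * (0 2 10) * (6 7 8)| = 6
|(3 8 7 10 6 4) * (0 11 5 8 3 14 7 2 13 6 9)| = 12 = |(0 11 5 8 2 13 6 4 14 7 10 9)|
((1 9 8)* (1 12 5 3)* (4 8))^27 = ((1 9 4 8 12 5 3))^27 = (1 3 5 12 8 4 9)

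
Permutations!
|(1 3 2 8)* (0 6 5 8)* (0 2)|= |(0 6 5 8 1 3)|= 6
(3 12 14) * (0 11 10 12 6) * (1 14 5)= (0 11 10 12 5 1 14 3 6)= [11, 14, 2, 6, 4, 1, 0, 7, 8, 9, 12, 10, 5, 13, 3]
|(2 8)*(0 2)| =|(0 2 8)| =3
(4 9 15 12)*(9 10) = (4 10 9 15 12) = [0, 1, 2, 3, 10, 5, 6, 7, 8, 15, 9, 11, 4, 13, 14, 12]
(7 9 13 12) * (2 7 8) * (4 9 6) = (2 7 6 4 9 13 12 8) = [0, 1, 7, 3, 9, 5, 4, 6, 2, 13, 10, 11, 8, 12]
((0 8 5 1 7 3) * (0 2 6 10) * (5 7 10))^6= (0 5 3)(1 2 8)(6 7 10)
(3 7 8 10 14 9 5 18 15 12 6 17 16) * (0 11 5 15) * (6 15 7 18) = [11, 1, 2, 18, 4, 6, 17, 8, 10, 7, 14, 5, 15, 13, 9, 12, 3, 16, 0] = (0 11 5 6 17 16 3 18)(7 8 10 14 9)(12 15)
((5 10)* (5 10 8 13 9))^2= ((5 8 13 9))^2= (5 13)(8 9)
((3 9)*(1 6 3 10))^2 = ((1 6 3 9 10))^2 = (1 3 10 6 9)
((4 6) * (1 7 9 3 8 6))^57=((1 7 9 3 8 6 4))^57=(1 7 9 3 8 6 4)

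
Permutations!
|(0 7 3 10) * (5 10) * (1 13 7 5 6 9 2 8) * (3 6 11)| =|(0 5 10)(1 13 7 6 9 2 8)(3 11)| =42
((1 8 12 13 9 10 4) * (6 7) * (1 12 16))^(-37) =(1 16 8)(4 9 12 10 13)(6 7)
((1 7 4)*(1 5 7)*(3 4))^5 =(3 4 5 7)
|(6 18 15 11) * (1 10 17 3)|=4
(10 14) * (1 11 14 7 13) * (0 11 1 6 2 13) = (0 11 14 10 7)(2 13 6) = [11, 1, 13, 3, 4, 5, 2, 0, 8, 9, 7, 14, 12, 6, 10]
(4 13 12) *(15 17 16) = (4 13 12)(15 17 16) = [0, 1, 2, 3, 13, 5, 6, 7, 8, 9, 10, 11, 4, 12, 14, 17, 15, 16]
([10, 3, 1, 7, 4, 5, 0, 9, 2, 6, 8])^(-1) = [6, 2, 8, 1, 4, 5, 9, 3, 10, 7, 0]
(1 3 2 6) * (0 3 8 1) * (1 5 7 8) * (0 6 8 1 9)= (0 3 2 8 5 7 1 9)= [3, 9, 8, 2, 4, 7, 6, 1, 5, 0]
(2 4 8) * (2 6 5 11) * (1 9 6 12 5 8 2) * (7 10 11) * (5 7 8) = [0, 9, 4, 3, 2, 8, 5, 10, 12, 6, 11, 1, 7] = (1 9 6 5 8 12 7 10 11)(2 4)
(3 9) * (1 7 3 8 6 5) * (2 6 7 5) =[0, 5, 6, 9, 4, 1, 2, 3, 7, 8] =(1 5)(2 6)(3 9 8 7)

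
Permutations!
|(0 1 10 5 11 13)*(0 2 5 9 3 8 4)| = |(0 1 10 9 3 8 4)(2 5 11 13)| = 28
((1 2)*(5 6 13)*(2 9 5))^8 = ((1 9 5 6 13 2))^8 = (1 5 13)(2 9 6)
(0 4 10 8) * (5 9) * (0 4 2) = (0 2)(4 10 8)(5 9) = [2, 1, 0, 3, 10, 9, 6, 7, 4, 5, 8]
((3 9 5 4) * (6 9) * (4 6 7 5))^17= ((3 7 5 6 9 4))^17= (3 4 9 6 5 7)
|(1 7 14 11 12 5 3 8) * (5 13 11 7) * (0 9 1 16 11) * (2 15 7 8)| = 14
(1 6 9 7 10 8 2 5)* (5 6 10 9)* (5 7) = (1 10 8 2 6 7 9 5) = [0, 10, 6, 3, 4, 1, 7, 9, 2, 5, 8]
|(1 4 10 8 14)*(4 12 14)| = |(1 12 14)(4 10 8)| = 3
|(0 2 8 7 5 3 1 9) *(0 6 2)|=|(1 9 6 2 8 7 5 3)|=8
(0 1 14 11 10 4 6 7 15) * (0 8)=[1, 14, 2, 3, 6, 5, 7, 15, 0, 9, 4, 10, 12, 13, 11, 8]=(0 1 14 11 10 4 6 7 15 8)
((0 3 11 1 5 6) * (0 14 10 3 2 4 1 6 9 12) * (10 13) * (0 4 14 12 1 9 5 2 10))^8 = ((0 10 3 11 6 12 4 9 1 2 14 13))^8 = (0 1 6)(2 12 10)(3 14 4)(9 11 13)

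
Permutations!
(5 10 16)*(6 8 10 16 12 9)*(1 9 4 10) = (1 9 6 8)(4 10 12)(5 16) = [0, 9, 2, 3, 10, 16, 8, 7, 1, 6, 12, 11, 4, 13, 14, 15, 5]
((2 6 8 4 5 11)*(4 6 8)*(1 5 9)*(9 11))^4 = ((1 5 9)(2 8 6 4 11))^4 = (1 5 9)(2 11 4 6 8)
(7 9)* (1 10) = [0, 10, 2, 3, 4, 5, 6, 9, 8, 7, 1] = (1 10)(7 9)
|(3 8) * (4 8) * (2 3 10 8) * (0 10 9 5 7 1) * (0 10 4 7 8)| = 21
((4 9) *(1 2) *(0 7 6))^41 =(0 6 7)(1 2)(4 9)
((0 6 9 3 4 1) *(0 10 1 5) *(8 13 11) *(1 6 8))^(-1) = (0 5 4 3 9 6 10 1 11 13 8)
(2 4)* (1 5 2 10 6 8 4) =(1 5 2)(4 10 6 8) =[0, 5, 1, 3, 10, 2, 8, 7, 4, 9, 6]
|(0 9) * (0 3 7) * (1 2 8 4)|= |(0 9 3 7)(1 2 8 4)|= 4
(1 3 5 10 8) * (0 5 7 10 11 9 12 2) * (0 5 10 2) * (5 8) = [10, 3, 8, 7, 4, 11, 6, 2, 1, 12, 5, 9, 0] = (0 10 5 11 9 12)(1 3 7 2 8)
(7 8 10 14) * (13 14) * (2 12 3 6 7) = (2 12 3 6 7 8 10 13 14) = [0, 1, 12, 6, 4, 5, 7, 8, 10, 9, 13, 11, 3, 14, 2]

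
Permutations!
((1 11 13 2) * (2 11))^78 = (13)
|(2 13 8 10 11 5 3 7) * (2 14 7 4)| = 8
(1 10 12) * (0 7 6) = (0 7 6)(1 10 12) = [7, 10, 2, 3, 4, 5, 0, 6, 8, 9, 12, 11, 1]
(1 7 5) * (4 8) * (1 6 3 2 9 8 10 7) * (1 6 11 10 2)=[0, 6, 9, 1, 2, 11, 3, 5, 4, 8, 7, 10]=(1 6 3)(2 9 8 4)(5 11 10 7)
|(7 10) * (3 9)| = 2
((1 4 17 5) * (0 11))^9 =(0 11)(1 4 17 5)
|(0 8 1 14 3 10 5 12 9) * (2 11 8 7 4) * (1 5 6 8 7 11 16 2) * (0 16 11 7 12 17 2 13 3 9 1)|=|(0 7 4)(1 14 9 16 13 3 10 6 8 5 17 2 11 12)|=42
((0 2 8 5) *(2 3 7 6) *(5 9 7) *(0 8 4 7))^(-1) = (0 9 8 5 3)(2 6 7 4)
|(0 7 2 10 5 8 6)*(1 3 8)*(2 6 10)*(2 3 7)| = 9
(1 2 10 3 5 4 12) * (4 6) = [0, 2, 10, 5, 12, 6, 4, 7, 8, 9, 3, 11, 1] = (1 2 10 3 5 6 4 12)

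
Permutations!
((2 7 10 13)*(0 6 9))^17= (0 9 6)(2 7 10 13)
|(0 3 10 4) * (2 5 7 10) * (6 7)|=8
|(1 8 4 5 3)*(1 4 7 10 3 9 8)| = |(3 4 5 9 8 7 10)| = 7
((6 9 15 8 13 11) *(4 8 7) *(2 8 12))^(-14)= (2 15 13 4 6)(7 11 12 9 8)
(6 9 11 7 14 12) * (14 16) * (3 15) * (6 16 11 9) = (3 15)(7 11)(12 16 14) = [0, 1, 2, 15, 4, 5, 6, 11, 8, 9, 10, 7, 16, 13, 12, 3, 14]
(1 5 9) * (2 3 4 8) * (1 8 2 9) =[0, 5, 3, 4, 2, 1, 6, 7, 9, 8] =(1 5)(2 3 4)(8 9)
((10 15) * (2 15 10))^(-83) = (2 15) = ((2 15))^(-83)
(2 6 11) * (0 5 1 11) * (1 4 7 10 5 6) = (0 6)(1 11 2)(4 7 10 5) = [6, 11, 1, 3, 7, 4, 0, 10, 8, 9, 5, 2]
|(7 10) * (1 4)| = 2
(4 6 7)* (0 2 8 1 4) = (0 2 8 1 4 6 7) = [2, 4, 8, 3, 6, 5, 7, 0, 1]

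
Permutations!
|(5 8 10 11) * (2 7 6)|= |(2 7 6)(5 8 10 11)|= 12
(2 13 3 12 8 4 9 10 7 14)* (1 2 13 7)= (1 2 7 14 13 3 12 8 4 9 10)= [0, 2, 7, 12, 9, 5, 6, 14, 4, 10, 1, 11, 8, 3, 13]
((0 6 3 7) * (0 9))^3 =((0 6 3 7 9))^3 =(0 7 6 9 3)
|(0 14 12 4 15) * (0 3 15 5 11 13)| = |(0 14 12 4 5 11 13)(3 15)| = 14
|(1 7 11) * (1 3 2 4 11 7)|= |(2 4 11 3)|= 4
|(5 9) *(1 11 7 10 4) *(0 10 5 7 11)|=|(11)(0 10 4 1)(5 9 7)|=12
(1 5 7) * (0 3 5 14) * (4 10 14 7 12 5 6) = (0 3 6 4 10 14)(1 7)(5 12) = [3, 7, 2, 6, 10, 12, 4, 1, 8, 9, 14, 11, 5, 13, 0]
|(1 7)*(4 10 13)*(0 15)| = |(0 15)(1 7)(4 10 13)| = 6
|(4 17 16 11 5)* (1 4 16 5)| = 6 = |(1 4 17 5 16 11)|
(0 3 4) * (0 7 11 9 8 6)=(0 3 4 7 11 9 8 6)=[3, 1, 2, 4, 7, 5, 0, 11, 6, 8, 10, 9]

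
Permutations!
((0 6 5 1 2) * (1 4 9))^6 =(0 2 1 9 4 5 6)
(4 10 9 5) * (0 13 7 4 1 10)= [13, 10, 2, 3, 0, 1, 6, 4, 8, 5, 9, 11, 12, 7]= (0 13 7 4)(1 10 9 5)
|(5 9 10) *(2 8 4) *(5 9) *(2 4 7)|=6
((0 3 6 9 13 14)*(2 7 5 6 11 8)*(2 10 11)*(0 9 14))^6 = (0 14 7)(2 13 6)(3 9 5)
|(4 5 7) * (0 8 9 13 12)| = |(0 8 9 13 12)(4 5 7)| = 15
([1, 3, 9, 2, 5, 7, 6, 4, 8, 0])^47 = [3, 2, 0, 9, 7, 4, 6, 5, 8, 1]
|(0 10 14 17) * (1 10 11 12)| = |(0 11 12 1 10 14 17)| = 7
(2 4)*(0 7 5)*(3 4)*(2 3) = [7, 1, 2, 4, 3, 0, 6, 5] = (0 7 5)(3 4)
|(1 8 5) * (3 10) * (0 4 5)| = |(0 4 5 1 8)(3 10)| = 10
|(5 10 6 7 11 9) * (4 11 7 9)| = 4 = |(4 11)(5 10 6 9)|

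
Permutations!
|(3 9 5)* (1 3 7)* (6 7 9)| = |(1 3 6 7)(5 9)| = 4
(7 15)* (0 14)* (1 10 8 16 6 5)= [14, 10, 2, 3, 4, 1, 5, 15, 16, 9, 8, 11, 12, 13, 0, 7, 6]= (0 14)(1 10 8 16 6 5)(7 15)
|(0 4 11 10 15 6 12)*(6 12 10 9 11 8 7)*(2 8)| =18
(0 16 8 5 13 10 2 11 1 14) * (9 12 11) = [16, 14, 9, 3, 4, 13, 6, 7, 5, 12, 2, 1, 11, 10, 0, 15, 8] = (0 16 8 5 13 10 2 9 12 11 1 14)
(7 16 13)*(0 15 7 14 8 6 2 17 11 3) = (0 15 7 16 13 14 8 6 2 17 11 3) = [15, 1, 17, 0, 4, 5, 2, 16, 6, 9, 10, 3, 12, 14, 8, 7, 13, 11]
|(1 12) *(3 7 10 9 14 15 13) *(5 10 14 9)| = 10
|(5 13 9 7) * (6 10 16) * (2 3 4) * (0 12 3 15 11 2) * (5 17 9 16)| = 60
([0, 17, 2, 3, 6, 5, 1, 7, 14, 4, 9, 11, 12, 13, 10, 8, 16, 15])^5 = (1 10 17 9 15 4 8 6 14)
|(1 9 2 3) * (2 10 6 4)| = 7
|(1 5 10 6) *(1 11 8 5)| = |(5 10 6 11 8)| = 5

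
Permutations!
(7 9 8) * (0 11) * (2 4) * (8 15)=(0 11)(2 4)(7 9 15 8)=[11, 1, 4, 3, 2, 5, 6, 9, 7, 15, 10, 0, 12, 13, 14, 8]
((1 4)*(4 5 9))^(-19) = ((1 5 9 4))^(-19) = (1 5 9 4)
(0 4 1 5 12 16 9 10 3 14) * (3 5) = (0 4 1 3 14)(5 12 16 9 10) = [4, 3, 2, 14, 1, 12, 6, 7, 8, 10, 5, 11, 16, 13, 0, 15, 9]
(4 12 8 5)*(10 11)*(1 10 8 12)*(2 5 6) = [0, 10, 5, 3, 1, 4, 2, 7, 6, 9, 11, 8, 12] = (12)(1 10 11 8 6 2 5 4)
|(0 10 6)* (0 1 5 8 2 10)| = 6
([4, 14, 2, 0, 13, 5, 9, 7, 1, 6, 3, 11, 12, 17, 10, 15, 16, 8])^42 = [14, 13, 2, 1, 10, 5, 6, 7, 4, 9, 8, 11, 12, 3, 17, 15, 16, 0]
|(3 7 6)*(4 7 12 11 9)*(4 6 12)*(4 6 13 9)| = |(3 6)(4 7 12 11)(9 13)| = 4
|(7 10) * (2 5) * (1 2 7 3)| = 6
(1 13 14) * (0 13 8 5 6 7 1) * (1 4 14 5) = (0 13 5 6 7 4 14)(1 8) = [13, 8, 2, 3, 14, 6, 7, 4, 1, 9, 10, 11, 12, 5, 0]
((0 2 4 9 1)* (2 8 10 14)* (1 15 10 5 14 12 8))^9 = (15)(0 1)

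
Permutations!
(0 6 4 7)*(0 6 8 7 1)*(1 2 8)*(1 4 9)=(0 4 2 8 7 6 9 1)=[4, 0, 8, 3, 2, 5, 9, 6, 7, 1]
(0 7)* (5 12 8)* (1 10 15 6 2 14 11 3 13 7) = (0 1 10 15 6 2 14 11 3 13 7)(5 12 8) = [1, 10, 14, 13, 4, 12, 2, 0, 5, 9, 15, 3, 8, 7, 11, 6]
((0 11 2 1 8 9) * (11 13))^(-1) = (0 9 8 1 2 11 13)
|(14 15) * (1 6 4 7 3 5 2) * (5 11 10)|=|(1 6 4 7 3 11 10 5 2)(14 15)|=18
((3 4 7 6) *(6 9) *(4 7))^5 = (3 7 9 6)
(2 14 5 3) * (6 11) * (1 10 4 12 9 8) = (1 10 4 12 9 8)(2 14 5 3)(6 11) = [0, 10, 14, 2, 12, 3, 11, 7, 1, 8, 4, 6, 9, 13, 5]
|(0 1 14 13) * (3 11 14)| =|(0 1 3 11 14 13)| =6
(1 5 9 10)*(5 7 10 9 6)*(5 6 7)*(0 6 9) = (0 6 9)(1 5 7 10) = [6, 5, 2, 3, 4, 7, 9, 10, 8, 0, 1]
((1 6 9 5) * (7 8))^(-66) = (1 9)(5 6)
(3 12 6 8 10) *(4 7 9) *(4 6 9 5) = [0, 1, 2, 12, 7, 4, 8, 5, 10, 6, 3, 11, 9] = (3 12 9 6 8 10)(4 7 5)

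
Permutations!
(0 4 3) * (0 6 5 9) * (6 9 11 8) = (0 4 3 9)(5 11 8 6) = [4, 1, 2, 9, 3, 11, 5, 7, 6, 0, 10, 8]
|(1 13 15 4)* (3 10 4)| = 6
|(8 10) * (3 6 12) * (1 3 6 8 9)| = 10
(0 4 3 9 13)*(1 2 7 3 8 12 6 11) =[4, 2, 7, 9, 8, 5, 11, 3, 12, 13, 10, 1, 6, 0] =(0 4 8 12 6 11 1 2 7 3 9 13)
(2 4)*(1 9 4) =(1 9 4 2) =[0, 9, 1, 3, 2, 5, 6, 7, 8, 4]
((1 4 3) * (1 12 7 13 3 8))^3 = (3 13 7 12)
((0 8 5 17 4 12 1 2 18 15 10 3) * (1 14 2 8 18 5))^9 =(0 3 10 15 18)(1 8)(2 4)(5 12)(14 17)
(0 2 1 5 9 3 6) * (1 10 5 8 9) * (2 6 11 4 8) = (0 6)(1 2 10 5)(3 11 4 8 9) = [6, 2, 10, 11, 8, 1, 0, 7, 9, 3, 5, 4]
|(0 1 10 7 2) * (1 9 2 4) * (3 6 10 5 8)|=|(0 9 2)(1 5 8 3 6 10 7 4)|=24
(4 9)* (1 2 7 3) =(1 2 7 3)(4 9) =[0, 2, 7, 1, 9, 5, 6, 3, 8, 4]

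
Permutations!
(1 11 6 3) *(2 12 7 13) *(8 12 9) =(1 11 6 3)(2 9 8 12 7 13) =[0, 11, 9, 1, 4, 5, 3, 13, 12, 8, 10, 6, 7, 2]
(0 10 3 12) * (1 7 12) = [10, 7, 2, 1, 4, 5, 6, 12, 8, 9, 3, 11, 0] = (0 10 3 1 7 12)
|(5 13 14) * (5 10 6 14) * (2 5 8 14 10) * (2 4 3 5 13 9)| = 8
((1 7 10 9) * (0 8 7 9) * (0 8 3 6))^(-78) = ((0 3 6)(1 9)(7 10 8))^(-78) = (10)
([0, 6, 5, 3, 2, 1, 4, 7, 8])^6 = [0, 6, 5, 3, 2, 1, 4, 7, 8]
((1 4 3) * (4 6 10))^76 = (1 6 10 4 3)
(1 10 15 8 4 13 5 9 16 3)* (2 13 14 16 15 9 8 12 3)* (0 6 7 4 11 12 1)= [6, 10, 13, 0, 14, 8, 7, 4, 11, 15, 9, 12, 3, 5, 16, 1, 2]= (0 6 7 4 14 16 2 13 5 8 11 12 3)(1 10 9 15)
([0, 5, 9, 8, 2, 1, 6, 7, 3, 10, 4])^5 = (1 5)(2 9 10 4)(3 8)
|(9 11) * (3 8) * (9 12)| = 6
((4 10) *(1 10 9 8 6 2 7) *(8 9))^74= ((1 10 4 8 6 2 7))^74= (1 6 10 2 4 7 8)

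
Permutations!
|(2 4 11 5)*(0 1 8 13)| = 4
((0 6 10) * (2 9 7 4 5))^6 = (10)(2 9 7 4 5)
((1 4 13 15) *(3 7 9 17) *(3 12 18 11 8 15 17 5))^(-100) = ((1 4 13 17 12 18 11 8 15)(3 7 9 5))^(-100) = (1 15 8 11 18 12 17 13 4)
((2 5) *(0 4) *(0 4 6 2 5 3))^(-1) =(0 3 2 6)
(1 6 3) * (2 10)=[0, 6, 10, 1, 4, 5, 3, 7, 8, 9, 2]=(1 6 3)(2 10)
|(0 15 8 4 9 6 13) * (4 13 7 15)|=|(0 4 9 6 7 15 8 13)|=8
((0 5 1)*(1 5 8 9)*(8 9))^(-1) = (0 1 9)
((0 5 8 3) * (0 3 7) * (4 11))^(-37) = ((0 5 8 7)(4 11))^(-37) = (0 7 8 5)(4 11)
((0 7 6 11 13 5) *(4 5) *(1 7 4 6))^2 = (0 5 4)(6 13 11)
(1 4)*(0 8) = (0 8)(1 4) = [8, 4, 2, 3, 1, 5, 6, 7, 0]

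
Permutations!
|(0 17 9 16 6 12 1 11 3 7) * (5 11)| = |(0 17 9 16 6 12 1 5 11 3 7)| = 11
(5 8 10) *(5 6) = [0, 1, 2, 3, 4, 8, 5, 7, 10, 9, 6] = (5 8 10 6)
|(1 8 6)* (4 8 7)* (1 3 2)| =7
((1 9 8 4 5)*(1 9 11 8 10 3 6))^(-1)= ((1 11 8 4 5 9 10 3 6))^(-1)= (1 6 3 10 9 5 4 8 11)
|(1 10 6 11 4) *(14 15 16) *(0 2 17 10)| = 24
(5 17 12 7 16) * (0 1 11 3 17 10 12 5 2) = (0 1 11 3 17 5 10 12 7 16 2) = [1, 11, 0, 17, 4, 10, 6, 16, 8, 9, 12, 3, 7, 13, 14, 15, 2, 5]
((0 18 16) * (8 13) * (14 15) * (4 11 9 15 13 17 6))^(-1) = ((0 18 16)(4 11 9 15 14 13 8 17 6))^(-1) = (0 16 18)(4 6 17 8 13 14 15 9 11)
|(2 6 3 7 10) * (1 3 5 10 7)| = |(1 3)(2 6 5 10)| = 4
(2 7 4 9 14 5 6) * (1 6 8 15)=(1 6 2 7 4 9 14 5 8 15)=[0, 6, 7, 3, 9, 8, 2, 4, 15, 14, 10, 11, 12, 13, 5, 1]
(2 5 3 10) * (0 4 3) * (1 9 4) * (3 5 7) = (0 1 9 4 5)(2 7 3 10) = [1, 9, 7, 10, 5, 0, 6, 3, 8, 4, 2]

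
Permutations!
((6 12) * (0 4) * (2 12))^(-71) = (0 4)(2 12 6)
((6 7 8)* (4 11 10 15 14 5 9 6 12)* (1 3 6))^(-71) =((1 3 6 7 8 12 4 11 10 15 14 5 9))^(-71) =(1 11 3 10 6 15 7 14 8 5 12 9 4)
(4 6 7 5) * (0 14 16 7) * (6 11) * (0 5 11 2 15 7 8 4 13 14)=[0, 1, 15, 3, 2, 13, 5, 11, 4, 9, 10, 6, 12, 14, 16, 7, 8]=(2 15 7 11 6 5 13 14 16 8 4)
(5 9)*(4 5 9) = [0, 1, 2, 3, 5, 4, 6, 7, 8, 9] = (9)(4 5)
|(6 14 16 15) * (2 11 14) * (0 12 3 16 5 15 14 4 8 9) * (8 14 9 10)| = 70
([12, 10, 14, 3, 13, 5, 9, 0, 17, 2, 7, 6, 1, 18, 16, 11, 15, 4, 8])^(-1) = (0 7 10 1 12)(2 9 6 11 15 16 14)(4 17 8 18 13)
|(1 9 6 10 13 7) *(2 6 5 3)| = |(1 9 5 3 2 6 10 13 7)| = 9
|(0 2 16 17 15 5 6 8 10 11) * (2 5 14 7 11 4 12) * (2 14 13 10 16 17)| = |(0 5 6 8 16 2 17 15 13 10 4 12 14 7 11)| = 15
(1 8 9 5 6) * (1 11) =(1 8 9 5 6 11) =[0, 8, 2, 3, 4, 6, 11, 7, 9, 5, 10, 1]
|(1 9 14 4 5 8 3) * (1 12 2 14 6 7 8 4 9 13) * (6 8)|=6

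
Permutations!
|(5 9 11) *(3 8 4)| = 3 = |(3 8 4)(5 9 11)|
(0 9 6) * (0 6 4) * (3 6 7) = (0 9 4)(3 6 7) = [9, 1, 2, 6, 0, 5, 7, 3, 8, 4]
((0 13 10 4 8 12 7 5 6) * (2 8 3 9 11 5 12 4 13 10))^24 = (0 13 8 3 11 6 10 2 4 9 5)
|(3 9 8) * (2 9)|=4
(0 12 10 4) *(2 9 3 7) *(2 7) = [12, 1, 9, 2, 0, 5, 6, 7, 8, 3, 4, 11, 10] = (0 12 10 4)(2 9 3)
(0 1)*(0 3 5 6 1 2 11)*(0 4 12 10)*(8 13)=(0 2 11 4 12 10)(1 3 5 6)(8 13)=[2, 3, 11, 5, 12, 6, 1, 7, 13, 9, 0, 4, 10, 8]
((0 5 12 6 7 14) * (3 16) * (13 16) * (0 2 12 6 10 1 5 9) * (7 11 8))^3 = (16)(0 9)(1 11 14 10 6 7 12 5 8 2)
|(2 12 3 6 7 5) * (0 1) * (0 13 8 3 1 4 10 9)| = |(0 4 10 9)(1 13 8 3 6 7 5 2 12)| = 36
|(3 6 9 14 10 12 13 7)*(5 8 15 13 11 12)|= 10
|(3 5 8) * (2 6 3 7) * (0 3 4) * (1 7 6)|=6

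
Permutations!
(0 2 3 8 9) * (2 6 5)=[6, 1, 3, 8, 4, 2, 5, 7, 9, 0]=(0 6 5 2 3 8 9)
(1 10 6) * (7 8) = [0, 10, 2, 3, 4, 5, 1, 8, 7, 9, 6] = (1 10 6)(7 8)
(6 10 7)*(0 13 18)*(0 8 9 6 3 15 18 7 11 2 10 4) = [13, 1, 10, 15, 0, 5, 4, 3, 9, 6, 11, 2, 12, 7, 14, 18, 16, 17, 8] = (0 13 7 3 15 18 8 9 6 4)(2 10 11)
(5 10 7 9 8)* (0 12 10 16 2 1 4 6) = (0 12 10 7 9 8 5 16 2 1 4 6) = [12, 4, 1, 3, 6, 16, 0, 9, 5, 8, 7, 11, 10, 13, 14, 15, 2]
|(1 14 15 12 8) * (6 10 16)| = 15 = |(1 14 15 12 8)(6 10 16)|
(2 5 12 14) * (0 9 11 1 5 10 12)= (0 9 11 1 5)(2 10 12 14)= [9, 5, 10, 3, 4, 0, 6, 7, 8, 11, 12, 1, 14, 13, 2]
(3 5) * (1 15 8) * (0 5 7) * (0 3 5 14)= (0 14)(1 15 8)(3 7)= [14, 15, 2, 7, 4, 5, 6, 3, 1, 9, 10, 11, 12, 13, 0, 8]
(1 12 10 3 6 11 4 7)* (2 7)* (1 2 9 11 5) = (1 12 10 3 6 5)(2 7)(4 9 11) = [0, 12, 7, 6, 9, 1, 5, 2, 8, 11, 3, 4, 10]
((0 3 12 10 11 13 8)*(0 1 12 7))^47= (0 7 3)(1 8 13 11 10 12)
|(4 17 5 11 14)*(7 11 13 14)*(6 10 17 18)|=|(4 18 6 10 17 5 13 14)(7 11)|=8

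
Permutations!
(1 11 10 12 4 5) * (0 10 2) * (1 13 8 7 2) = [10, 11, 0, 3, 5, 13, 6, 2, 7, 9, 12, 1, 4, 8] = (0 10 12 4 5 13 8 7 2)(1 11)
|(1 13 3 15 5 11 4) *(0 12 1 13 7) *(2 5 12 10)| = 12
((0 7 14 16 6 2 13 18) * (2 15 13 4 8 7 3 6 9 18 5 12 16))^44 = (0 13 9 6 12)(2 14 7 8 4)(3 5 18 15 16)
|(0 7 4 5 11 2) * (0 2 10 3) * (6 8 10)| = 9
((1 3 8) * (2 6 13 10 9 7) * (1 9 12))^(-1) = (1 12 10 13 6 2 7 9 8 3)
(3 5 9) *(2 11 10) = [0, 1, 11, 5, 4, 9, 6, 7, 8, 3, 2, 10] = (2 11 10)(3 5 9)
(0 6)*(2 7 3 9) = (0 6)(2 7 3 9) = [6, 1, 7, 9, 4, 5, 0, 3, 8, 2]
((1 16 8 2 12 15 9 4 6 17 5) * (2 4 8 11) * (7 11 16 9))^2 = ((1 9 8 4 6 17 5)(2 12 15 7 11))^2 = (1 8 6 5 9 4 17)(2 15 11 12 7)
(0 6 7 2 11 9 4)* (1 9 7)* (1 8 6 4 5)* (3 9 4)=(0 3 9 5 1 4)(2 11 7)(6 8)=[3, 4, 11, 9, 0, 1, 8, 2, 6, 5, 10, 7]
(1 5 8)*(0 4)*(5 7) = (0 4)(1 7 5 8) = [4, 7, 2, 3, 0, 8, 6, 5, 1]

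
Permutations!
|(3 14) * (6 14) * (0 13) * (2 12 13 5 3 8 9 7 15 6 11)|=|(0 5 3 11 2 12 13)(6 14 8 9 7 15)|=42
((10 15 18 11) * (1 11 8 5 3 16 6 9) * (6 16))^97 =(1 3 18 11 6 8 10 9 5 15)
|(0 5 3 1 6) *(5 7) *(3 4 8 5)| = |(0 7 3 1 6)(4 8 5)| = 15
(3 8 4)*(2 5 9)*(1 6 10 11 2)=[0, 6, 5, 8, 3, 9, 10, 7, 4, 1, 11, 2]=(1 6 10 11 2 5 9)(3 8 4)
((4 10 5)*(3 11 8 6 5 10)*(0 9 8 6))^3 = (3 5 11 4 6)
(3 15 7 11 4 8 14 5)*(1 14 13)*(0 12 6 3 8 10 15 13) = [12, 14, 2, 13, 10, 8, 3, 11, 0, 9, 15, 4, 6, 1, 5, 7] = (0 12 6 3 13 1 14 5 8)(4 10 15 7 11)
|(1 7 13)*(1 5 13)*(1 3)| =|(1 7 3)(5 13)| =6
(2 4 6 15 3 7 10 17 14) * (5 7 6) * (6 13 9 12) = (2 4 5 7 10 17 14)(3 13 9 12 6 15) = [0, 1, 4, 13, 5, 7, 15, 10, 8, 12, 17, 11, 6, 9, 2, 3, 16, 14]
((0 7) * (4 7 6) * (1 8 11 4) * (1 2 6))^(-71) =((0 1 8 11 4 7)(2 6))^(-71) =(0 1 8 11 4 7)(2 6)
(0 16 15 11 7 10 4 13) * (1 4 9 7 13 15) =(0 16 1 4 15 11 13)(7 10 9) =[16, 4, 2, 3, 15, 5, 6, 10, 8, 7, 9, 13, 12, 0, 14, 11, 1]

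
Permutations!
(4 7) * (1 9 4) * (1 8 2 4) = (1 9)(2 4 7 8) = [0, 9, 4, 3, 7, 5, 6, 8, 2, 1]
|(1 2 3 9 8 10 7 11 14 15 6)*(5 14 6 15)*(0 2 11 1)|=10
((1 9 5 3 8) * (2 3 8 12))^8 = (2 12 3)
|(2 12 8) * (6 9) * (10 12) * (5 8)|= 10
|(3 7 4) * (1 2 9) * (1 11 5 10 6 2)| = 6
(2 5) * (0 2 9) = (0 2 5 9) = [2, 1, 5, 3, 4, 9, 6, 7, 8, 0]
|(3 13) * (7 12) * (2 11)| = |(2 11)(3 13)(7 12)| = 2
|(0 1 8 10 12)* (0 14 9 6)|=|(0 1 8 10 12 14 9 6)|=8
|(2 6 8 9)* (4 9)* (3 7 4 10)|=8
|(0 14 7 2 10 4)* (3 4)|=7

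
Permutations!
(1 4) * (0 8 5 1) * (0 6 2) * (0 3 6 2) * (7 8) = [7, 4, 3, 6, 2, 1, 0, 8, 5] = (0 7 8 5 1 4 2 3 6)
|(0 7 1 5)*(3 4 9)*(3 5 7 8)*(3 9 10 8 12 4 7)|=|(0 12 4 10 8 9 5)(1 3 7)|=21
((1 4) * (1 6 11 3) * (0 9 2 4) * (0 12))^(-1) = ((0 9 2 4 6 11 3 1 12))^(-1) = (0 12 1 3 11 6 4 2 9)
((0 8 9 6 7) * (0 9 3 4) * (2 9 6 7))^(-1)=(0 4 3 8)(2 6 7 9)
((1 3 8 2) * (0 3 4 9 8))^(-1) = ((0 3)(1 4 9 8 2))^(-1) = (0 3)(1 2 8 9 4)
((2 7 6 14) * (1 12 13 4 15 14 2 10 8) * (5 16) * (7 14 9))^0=(16)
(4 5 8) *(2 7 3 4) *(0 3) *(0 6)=(0 3 4 5 8 2 7 6)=[3, 1, 7, 4, 5, 8, 0, 6, 2]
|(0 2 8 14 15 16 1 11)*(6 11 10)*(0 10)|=21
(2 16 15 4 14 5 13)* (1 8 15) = (1 8 15 4 14 5 13 2 16) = [0, 8, 16, 3, 14, 13, 6, 7, 15, 9, 10, 11, 12, 2, 5, 4, 1]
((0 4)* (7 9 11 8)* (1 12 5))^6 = (12)(7 11)(8 9)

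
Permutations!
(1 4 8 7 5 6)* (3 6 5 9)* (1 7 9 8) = (1 4)(3 6 7 8 9) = [0, 4, 2, 6, 1, 5, 7, 8, 9, 3]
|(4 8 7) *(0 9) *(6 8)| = 4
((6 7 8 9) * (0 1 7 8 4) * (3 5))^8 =((0 1 7 4)(3 5)(6 8 9))^8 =(6 9 8)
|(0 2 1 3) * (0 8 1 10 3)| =6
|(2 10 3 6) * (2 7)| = |(2 10 3 6 7)| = 5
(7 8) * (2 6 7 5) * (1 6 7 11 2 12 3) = (1 6 11 2 7 8 5 12 3) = [0, 6, 7, 1, 4, 12, 11, 8, 5, 9, 10, 2, 3]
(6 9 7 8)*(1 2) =(1 2)(6 9 7 8) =[0, 2, 1, 3, 4, 5, 9, 8, 6, 7]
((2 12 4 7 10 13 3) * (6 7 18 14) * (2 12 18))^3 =(2 6 13 4 14 10 12 18 7 3)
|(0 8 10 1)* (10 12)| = 5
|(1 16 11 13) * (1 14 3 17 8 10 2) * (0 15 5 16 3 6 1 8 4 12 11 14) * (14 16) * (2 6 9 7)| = 17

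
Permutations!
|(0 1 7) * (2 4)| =6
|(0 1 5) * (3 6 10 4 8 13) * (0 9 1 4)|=|(0 4 8 13 3 6 10)(1 5 9)|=21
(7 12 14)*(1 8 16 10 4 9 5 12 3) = [0, 8, 2, 1, 9, 12, 6, 3, 16, 5, 4, 11, 14, 13, 7, 15, 10] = (1 8 16 10 4 9 5 12 14 7 3)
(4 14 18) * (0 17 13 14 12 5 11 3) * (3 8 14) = [17, 1, 2, 0, 12, 11, 6, 7, 14, 9, 10, 8, 5, 3, 18, 15, 16, 13, 4] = (0 17 13 3)(4 12 5 11 8 14 18)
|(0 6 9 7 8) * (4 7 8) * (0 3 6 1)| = 4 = |(0 1)(3 6 9 8)(4 7)|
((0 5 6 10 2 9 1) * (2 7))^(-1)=((0 5 6 10 7 2 9 1))^(-1)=(0 1 9 2 7 10 6 5)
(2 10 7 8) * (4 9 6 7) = [0, 1, 10, 3, 9, 5, 7, 8, 2, 6, 4] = (2 10 4 9 6 7 8)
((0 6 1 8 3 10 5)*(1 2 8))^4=((0 6 2 8 3 10 5))^4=(0 3 6 10 2 5 8)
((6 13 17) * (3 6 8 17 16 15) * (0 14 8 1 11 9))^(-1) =(0 9 11 1 17 8 14)(3 15 16 13 6)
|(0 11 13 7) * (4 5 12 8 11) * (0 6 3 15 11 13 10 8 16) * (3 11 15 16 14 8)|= |(0 4 5 12 14 8 13 7 6 11 10 3 16)|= 13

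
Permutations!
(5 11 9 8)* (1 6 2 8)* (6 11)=(1 11 9)(2 8 5 6)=[0, 11, 8, 3, 4, 6, 2, 7, 5, 1, 10, 9]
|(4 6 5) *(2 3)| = |(2 3)(4 6 5)| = 6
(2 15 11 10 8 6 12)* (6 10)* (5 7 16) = [0, 1, 15, 3, 4, 7, 12, 16, 10, 9, 8, 6, 2, 13, 14, 11, 5] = (2 15 11 6 12)(5 7 16)(8 10)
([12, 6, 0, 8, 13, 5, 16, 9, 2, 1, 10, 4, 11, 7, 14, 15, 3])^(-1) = [2, 9, 8, 16, 11, 5, 1, 13, 3, 7, 10, 12, 0, 4, 14, 15, 6]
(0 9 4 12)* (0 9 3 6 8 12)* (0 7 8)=(0 3 6)(4 7 8 12 9)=[3, 1, 2, 6, 7, 5, 0, 8, 12, 4, 10, 11, 9]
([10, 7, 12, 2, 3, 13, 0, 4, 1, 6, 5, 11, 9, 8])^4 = [8, 2, 0, 6, 9, 7, 13, 12, 3, 5, 1, 11, 10, 4]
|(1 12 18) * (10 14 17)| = |(1 12 18)(10 14 17)| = 3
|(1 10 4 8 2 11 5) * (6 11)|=8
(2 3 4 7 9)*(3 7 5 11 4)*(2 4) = (2 7 9 4 5 11) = [0, 1, 7, 3, 5, 11, 6, 9, 8, 4, 10, 2]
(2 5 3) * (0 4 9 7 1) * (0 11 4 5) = [5, 11, 0, 2, 9, 3, 6, 1, 8, 7, 10, 4] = (0 5 3 2)(1 11 4 9 7)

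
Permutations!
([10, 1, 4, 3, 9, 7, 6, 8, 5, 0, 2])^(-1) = [9, 1, 10, 3, 2, 8, 6, 5, 7, 4, 0]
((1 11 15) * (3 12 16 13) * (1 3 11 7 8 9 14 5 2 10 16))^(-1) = (1 12 3 15 11 13 16 10 2 5 14 9 8 7) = ((1 7 8 9 14 5 2 10 16 13 11 15 3 12))^(-1)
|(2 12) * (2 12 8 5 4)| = |(12)(2 8 5 4)| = 4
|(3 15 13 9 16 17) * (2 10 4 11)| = 12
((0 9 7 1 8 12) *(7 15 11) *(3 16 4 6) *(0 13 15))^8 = (16)(1 8 12 13 15 11 7)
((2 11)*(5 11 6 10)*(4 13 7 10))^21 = (2 10 4 11 7 6 5 13)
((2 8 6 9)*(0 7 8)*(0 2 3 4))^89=(0 3 6 7 4 9 8)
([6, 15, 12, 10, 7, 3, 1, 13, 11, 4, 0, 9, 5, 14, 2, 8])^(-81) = [10, 6, 14, 5, 9, 12, 0, 4, 15, 11, 3, 8, 2, 7, 13, 1]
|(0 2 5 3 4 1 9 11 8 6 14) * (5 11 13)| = |(0 2 11 8 6 14)(1 9 13 5 3 4)| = 6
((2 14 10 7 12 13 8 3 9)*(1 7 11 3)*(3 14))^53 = (1 13 7 8 12)(2 9 3)(10 14 11)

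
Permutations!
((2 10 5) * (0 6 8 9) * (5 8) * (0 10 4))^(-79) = (0 6 5 2 4)(8 10 9)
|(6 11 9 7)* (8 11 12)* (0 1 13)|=6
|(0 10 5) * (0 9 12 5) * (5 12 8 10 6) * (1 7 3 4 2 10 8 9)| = 9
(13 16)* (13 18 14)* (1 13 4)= (1 13 16 18 14 4)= [0, 13, 2, 3, 1, 5, 6, 7, 8, 9, 10, 11, 12, 16, 4, 15, 18, 17, 14]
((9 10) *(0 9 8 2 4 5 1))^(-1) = (0 1 5 4 2 8 10 9)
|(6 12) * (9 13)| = 2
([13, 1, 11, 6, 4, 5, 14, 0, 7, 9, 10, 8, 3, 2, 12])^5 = (0 7 8 11 2 13)(3 6 14 12)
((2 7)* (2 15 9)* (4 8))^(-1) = ((2 7 15 9)(4 8))^(-1) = (2 9 15 7)(4 8)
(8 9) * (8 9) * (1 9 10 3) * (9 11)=(1 11 9 10 3)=[0, 11, 2, 1, 4, 5, 6, 7, 8, 10, 3, 9]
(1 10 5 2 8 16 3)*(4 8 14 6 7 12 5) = [0, 10, 14, 1, 8, 2, 7, 12, 16, 9, 4, 11, 5, 13, 6, 15, 3] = (1 10 4 8 16 3)(2 14 6 7 12 5)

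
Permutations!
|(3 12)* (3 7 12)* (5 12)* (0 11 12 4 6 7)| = 12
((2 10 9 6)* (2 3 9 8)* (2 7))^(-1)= (2 7 8 10)(3 6 9)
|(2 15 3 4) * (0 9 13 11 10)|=|(0 9 13 11 10)(2 15 3 4)|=20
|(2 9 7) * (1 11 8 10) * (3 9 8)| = 8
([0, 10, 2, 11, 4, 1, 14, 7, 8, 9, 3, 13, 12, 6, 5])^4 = [0, 13, 2, 14, 4, 11, 10, 7, 8, 9, 6, 5, 12, 1, 3]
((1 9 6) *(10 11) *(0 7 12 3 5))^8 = (0 3 7 5 12)(1 6 9)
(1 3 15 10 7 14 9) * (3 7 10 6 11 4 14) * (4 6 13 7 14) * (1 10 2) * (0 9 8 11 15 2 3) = (0 9 10 3 2 1 14 8 11 6 15 13 7) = [9, 14, 1, 2, 4, 5, 15, 0, 11, 10, 3, 6, 12, 7, 8, 13]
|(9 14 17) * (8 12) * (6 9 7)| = 10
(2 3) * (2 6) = (2 3 6) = [0, 1, 3, 6, 4, 5, 2]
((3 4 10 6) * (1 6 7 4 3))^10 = (4 10 7)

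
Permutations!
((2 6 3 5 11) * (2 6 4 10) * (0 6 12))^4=(0 11 3)(2 4 10)(5 6 12)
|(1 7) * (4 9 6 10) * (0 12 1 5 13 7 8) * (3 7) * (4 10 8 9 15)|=12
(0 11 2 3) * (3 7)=(0 11 2 7 3)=[11, 1, 7, 0, 4, 5, 6, 3, 8, 9, 10, 2]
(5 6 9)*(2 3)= (2 3)(5 6 9)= [0, 1, 3, 2, 4, 6, 9, 7, 8, 5]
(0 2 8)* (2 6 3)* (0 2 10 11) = (0 6 3 10 11)(2 8) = [6, 1, 8, 10, 4, 5, 3, 7, 2, 9, 11, 0]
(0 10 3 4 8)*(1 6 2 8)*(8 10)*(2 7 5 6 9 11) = (0 8)(1 9 11 2 10 3 4)(5 6 7) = [8, 9, 10, 4, 1, 6, 7, 5, 0, 11, 3, 2]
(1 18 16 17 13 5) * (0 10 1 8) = (0 10 1 18 16 17 13 5 8) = [10, 18, 2, 3, 4, 8, 6, 7, 0, 9, 1, 11, 12, 5, 14, 15, 17, 13, 16]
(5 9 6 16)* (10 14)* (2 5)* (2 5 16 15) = [0, 1, 16, 3, 4, 9, 15, 7, 8, 6, 14, 11, 12, 13, 10, 2, 5] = (2 16 5 9 6 15)(10 14)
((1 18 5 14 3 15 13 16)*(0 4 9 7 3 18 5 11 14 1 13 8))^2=((0 4 9 7 3 15 8)(1 5)(11 14 18)(13 16))^2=(0 9 3 8 4 7 15)(11 18 14)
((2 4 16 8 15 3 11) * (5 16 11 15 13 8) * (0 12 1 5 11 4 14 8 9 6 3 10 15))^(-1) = (0 3 6 9 13 8 14 2 11 16 5 1 12)(10 15)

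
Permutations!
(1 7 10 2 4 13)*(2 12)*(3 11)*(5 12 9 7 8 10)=(1 8 10 9 7 5 12 2 4 13)(3 11)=[0, 8, 4, 11, 13, 12, 6, 5, 10, 7, 9, 3, 2, 1]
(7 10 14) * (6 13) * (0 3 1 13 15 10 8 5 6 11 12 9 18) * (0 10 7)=(0 3 1 13 11 12 9 18 10 14)(5 6 15 7 8)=[3, 13, 2, 1, 4, 6, 15, 8, 5, 18, 14, 12, 9, 11, 0, 7, 16, 17, 10]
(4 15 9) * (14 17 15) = (4 14 17 15 9) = [0, 1, 2, 3, 14, 5, 6, 7, 8, 4, 10, 11, 12, 13, 17, 9, 16, 15]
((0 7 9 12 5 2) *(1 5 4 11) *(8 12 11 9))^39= (0 2 5 1 11 9 4 12 8 7)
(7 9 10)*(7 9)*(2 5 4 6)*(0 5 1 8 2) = (0 5 4 6)(1 8 2)(9 10) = [5, 8, 1, 3, 6, 4, 0, 7, 2, 10, 9]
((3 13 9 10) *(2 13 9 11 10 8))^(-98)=(13)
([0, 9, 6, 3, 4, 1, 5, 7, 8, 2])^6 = [0, 9, 6, 3, 4, 1, 5, 7, 8, 2]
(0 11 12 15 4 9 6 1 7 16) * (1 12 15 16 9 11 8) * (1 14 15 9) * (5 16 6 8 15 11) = (0 15 4 5 16)(1 7)(6 12)(8 14 11 9) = [15, 7, 2, 3, 5, 16, 12, 1, 14, 8, 10, 9, 6, 13, 11, 4, 0]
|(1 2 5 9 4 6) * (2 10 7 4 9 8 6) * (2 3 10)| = |(1 2 5 8 6)(3 10 7 4)| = 20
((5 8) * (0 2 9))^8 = (0 9 2)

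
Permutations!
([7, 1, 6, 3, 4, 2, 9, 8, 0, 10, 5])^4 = (0 7 8)(2 5 10 9 6)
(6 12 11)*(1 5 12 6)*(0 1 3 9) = (0 1 5 12 11 3 9) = [1, 5, 2, 9, 4, 12, 6, 7, 8, 0, 10, 3, 11]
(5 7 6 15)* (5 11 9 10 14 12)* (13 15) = (5 7 6 13 15 11 9 10 14 12) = [0, 1, 2, 3, 4, 7, 13, 6, 8, 10, 14, 9, 5, 15, 12, 11]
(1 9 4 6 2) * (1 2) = [0, 9, 2, 3, 6, 5, 1, 7, 8, 4] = (1 9 4 6)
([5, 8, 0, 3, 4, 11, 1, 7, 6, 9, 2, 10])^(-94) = (0 5 11 10 2)(1 6 8)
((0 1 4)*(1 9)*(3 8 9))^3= (0 9)(1 3)(4 8)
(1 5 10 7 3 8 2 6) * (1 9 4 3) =(1 5 10 7)(2 6 9 4 3 8) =[0, 5, 6, 8, 3, 10, 9, 1, 2, 4, 7]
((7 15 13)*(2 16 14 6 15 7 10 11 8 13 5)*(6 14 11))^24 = (2 6 8)(5 10 11)(13 16 15) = ((2 16 11 8 13 10 6 15 5))^24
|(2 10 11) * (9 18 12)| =|(2 10 11)(9 18 12)| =3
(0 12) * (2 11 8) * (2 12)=(0 2 11 8 12)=[2, 1, 11, 3, 4, 5, 6, 7, 12, 9, 10, 8, 0]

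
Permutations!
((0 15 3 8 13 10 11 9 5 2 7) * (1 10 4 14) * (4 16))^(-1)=(0 7 2 5 9 11 10 1 14 4 16 13 8 3 15)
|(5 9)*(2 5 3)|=|(2 5 9 3)|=4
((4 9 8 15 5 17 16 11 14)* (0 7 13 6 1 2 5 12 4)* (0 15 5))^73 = ((0 7 13 6 1 2)(4 9 8 5 17 16 11 14 15 12))^73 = (0 7 13 6 1 2)(4 5 11 12 8 16 15 9 17 14)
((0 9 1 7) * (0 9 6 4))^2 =(0 4 6)(1 9 7)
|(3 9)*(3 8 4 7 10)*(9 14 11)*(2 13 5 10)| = 11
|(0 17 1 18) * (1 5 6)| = |(0 17 5 6 1 18)| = 6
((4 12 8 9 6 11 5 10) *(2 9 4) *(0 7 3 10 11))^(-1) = (0 6 9 2 10 3 7)(4 8 12)(5 11)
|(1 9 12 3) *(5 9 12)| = |(1 12 3)(5 9)| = 6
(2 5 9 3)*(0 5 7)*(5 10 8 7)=[10, 1, 5, 2, 4, 9, 6, 0, 7, 3, 8]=(0 10 8 7)(2 5 9 3)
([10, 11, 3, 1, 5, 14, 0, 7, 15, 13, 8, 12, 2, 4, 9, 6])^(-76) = (0 6 15 8 10)(1 3 2 12 11)(4 13 9 14 5)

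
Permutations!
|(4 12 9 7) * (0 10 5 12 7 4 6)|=|(0 10 5 12 9 4 7 6)|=8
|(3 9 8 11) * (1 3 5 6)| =|(1 3 9 8 11 5 6)| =7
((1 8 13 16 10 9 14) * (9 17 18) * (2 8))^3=(1 13 17 14 8 10 9 2 16 18)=((1 2 8 13 16 10 17 18 9 14))^3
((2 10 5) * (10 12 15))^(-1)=((2 12 15 10 5))^(-1)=(2 5 10 15 12)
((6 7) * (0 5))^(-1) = (0 5)(6 7)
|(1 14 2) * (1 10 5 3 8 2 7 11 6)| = 5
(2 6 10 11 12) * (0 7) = (0 7)(2 6 10 11 12) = [7, 1, 6, 3, 4, 5, 10, 0, 8, 9, 11, 12, 2]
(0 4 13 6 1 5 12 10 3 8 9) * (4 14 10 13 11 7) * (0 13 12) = (0 14 10 3 8 9 13 6 1 5)(4 11 7) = [14, 5, 2, 8, 11, 0, 1, 4, 9, 13, 3, 7, 12, 6, 10]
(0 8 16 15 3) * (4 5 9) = (0 8 16 15 3)(4 5 9) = [8, 1, 2, 0, 5, 9, 6, 7, 16, 4, 10, 11, 12, 13, 14, 3, 15]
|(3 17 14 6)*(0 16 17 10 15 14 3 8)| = 9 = |(0 16 17 3 10 15 14 6 8)|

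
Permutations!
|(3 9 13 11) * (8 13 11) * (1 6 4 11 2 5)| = |(1 6 4 11 3 9 2 5)(8 13)| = 8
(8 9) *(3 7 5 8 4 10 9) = (3 7 5 8)(4 10 9) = [0, 1, 2, 7, 10, 8, 6, 5, 3, 4, 9]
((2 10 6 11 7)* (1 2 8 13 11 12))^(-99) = (1 2 10 6 12)(7 8 13 11)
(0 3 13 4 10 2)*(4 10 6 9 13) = (0 3 4 6 9 13 10 2) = [3, 1, 0, 4, 6, 5, 9, 7, 8, 13, 2, 11, 12, 10]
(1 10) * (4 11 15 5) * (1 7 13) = (1 10 7 13)(4 11 15 5) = [0, 10, 2, 3, 11, 4, 6, 13, 8, 9, 7, 15, 12, 1, 14, 5]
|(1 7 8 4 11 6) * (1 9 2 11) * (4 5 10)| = |(1 7 8 5 10 4)(2 11 6 9)| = 12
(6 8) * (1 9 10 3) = [0, 9, 2, 1, 4, 5, 8, 7, 6, 10, 3] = (1 9 10 3)(6 8)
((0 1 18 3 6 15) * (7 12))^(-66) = (18)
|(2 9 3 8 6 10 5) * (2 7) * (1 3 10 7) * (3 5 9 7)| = 6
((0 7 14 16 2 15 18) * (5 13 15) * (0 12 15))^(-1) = (0 13 5 2 16 14 7)(12 18 15)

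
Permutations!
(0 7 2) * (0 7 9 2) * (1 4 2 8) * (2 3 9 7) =[7, 4, 2, 9, 3, 5, 6, 0, 1, 8] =(0 7)(1 4 3 9 8)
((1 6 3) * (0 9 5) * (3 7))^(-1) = (0 5 9)(1 3 7 6)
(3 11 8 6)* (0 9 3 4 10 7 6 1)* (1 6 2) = (0 9 3 11 8 6 4 10 7 2 1) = [9, 0, 1, 11, 10, 5, 4, 2, 6, 3, 7, 8]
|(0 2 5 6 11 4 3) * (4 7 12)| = |(0 2 5 6 11 7 12 4 3)| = 9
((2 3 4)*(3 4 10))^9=(2 4)(3 10)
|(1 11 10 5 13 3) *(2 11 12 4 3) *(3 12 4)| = 20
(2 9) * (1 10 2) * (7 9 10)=[0, 7, 10, 3, 4, 5, 6, 9, 8, 1, 2]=(1 7 9)(2 10)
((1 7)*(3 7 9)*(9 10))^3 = (1 3 10 7 9)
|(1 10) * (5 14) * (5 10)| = |(1 5 14 10)| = 4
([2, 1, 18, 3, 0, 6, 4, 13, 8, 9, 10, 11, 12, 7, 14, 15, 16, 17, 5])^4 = [6, 1, 4, 3, 5, 2, 18, 7, 8, 9, 10, 11, 12, 13, 14, 15, 16, 17, 0]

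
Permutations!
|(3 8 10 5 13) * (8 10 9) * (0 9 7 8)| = 4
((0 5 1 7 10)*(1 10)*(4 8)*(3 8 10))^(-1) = (0 10 4 8 3 5)(1 7)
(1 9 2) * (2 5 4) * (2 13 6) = (1 9 5 4 13 6 2) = [0, 9, 1, 3, 13, 4, 2, 7, 8, 5, 10, 11, 12, 6]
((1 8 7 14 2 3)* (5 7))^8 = ((1 8 5 7 14 2 3))^8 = (1 8 5 7 14 2 3)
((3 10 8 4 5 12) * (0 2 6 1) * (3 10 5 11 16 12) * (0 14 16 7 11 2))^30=(1 12 4)(2 14 10)(6 16 8)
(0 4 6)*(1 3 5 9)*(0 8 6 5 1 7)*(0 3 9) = [4, 9, 2, 1, 5, 0, 8, 3, 6, 7] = (0 4 5)(1 9 7 3)(6 8)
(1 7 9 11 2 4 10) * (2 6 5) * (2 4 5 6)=(1 7 9 11 2 5 4 10)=[0, 7, 5, 3, 10, 4, 6, 9, 8, 11, 1, 2]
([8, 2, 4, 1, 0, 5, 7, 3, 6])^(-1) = [4, 3, 1, 7, 2, 5, 8, 6, 0]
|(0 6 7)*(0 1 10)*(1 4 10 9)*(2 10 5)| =|(0 6 7 4 5 2 10)(1 9)| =14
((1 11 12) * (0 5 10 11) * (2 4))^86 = ((0 5 10 11 12 1)(2 4))^86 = (0 10 12)(1 5 11)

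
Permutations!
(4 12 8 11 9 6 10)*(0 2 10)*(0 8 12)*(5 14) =(0 2 10 4)(5 14)(6 8 11 9) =[2, 1, 10, 3, 0, 14, 8, 7, 11, 6, 4, 9, 12, 13, 5]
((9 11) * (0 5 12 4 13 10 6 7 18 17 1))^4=((0 5 12 4 13 10 6 7 18 17 1)(9 11))^4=(0 13 18 5 10 17 12 6 1 4 7)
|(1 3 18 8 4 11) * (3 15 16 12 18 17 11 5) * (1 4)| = 30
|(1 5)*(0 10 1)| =4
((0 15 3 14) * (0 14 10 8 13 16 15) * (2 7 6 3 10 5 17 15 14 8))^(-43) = (2 17 6 10 5 7 15 3)(8 13 16 14)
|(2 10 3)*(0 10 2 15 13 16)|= 6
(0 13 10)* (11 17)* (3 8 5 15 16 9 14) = (0 13 10)(3 8 5 15 16 9 14)(11 17) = [13, 1, 2, 8, 4, 15, 6, 7, 5, 14, 0, 17, 12, 10, 3, 16, 9, 11]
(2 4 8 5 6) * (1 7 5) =(1 7 5 6 2 4 8) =[0, 7, 4, 3, 8, 6, 2, 5, 1]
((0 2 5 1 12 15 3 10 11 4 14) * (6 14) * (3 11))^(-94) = (0 11 5 6 12)(1 14 15 2 4)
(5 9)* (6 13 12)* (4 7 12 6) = (4 7 12)(5 9)(6 13) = [0, 1, 2, 3, 7, 9, 13, 12, 8, 5, 10, 11, 4, 6]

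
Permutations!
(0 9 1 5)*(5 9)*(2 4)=(0 5)(1 9)(2 4)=[5, 9, 4, 3, 2, 0, 6, 7, 8, 1]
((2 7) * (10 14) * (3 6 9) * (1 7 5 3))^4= (14)(1 3 7 6 2 9 5)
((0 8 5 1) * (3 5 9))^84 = (9)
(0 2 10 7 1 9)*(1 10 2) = (0 1 9)(7 10) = [1, 9, 2, 3, 4, 5, 6, 10, 8, 0, 7]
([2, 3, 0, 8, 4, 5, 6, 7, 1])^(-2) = [0, 3, 2, 8, 4, 5, 6, 7, 1]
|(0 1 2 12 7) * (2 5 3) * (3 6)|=|(0 1 5 6 3 2 12 7)|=8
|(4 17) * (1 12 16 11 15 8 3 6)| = |(1 12 16 11 15 8 3 6)(4 17)| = 8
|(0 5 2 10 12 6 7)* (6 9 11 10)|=20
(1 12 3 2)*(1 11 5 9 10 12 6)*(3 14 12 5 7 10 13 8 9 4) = [0, 6, 11, 2, 3, 4, 1, 10, 9, 13, 5, 7, 14, 8, 12] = (1 6)(2 11 7 10 5 4 3)(8 9 13)(12 14)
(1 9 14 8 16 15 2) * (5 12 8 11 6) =(1 9 14 11 6 5 12 8 16 15 2) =[0, 9, 1, 3, 4, 12, 5, 7, 16, 14, 10, 6, 8, 13, 11, 2, 15]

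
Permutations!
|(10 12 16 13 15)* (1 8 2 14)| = 20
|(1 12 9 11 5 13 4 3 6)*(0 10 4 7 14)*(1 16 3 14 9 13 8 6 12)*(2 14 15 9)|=|(0 10 4 15 9 11 5 8 6 16 3 12 13 7 2 14)|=16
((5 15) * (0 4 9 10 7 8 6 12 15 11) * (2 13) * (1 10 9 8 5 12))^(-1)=(0 11 5 7 10 1 6 8 4)(2 13)(12 15)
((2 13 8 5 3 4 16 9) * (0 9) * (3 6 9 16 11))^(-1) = ((0 16)(2 13 8 5 6 9)(3 4 11))^(-1) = (0 16)(2 9 6 5 8 13)(3 11 4)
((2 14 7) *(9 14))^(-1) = (2 7 14 9)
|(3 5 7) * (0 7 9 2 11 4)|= 8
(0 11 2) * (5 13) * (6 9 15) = [11, 1, 0, 3, 4, 13, 9, 7, 8, 15, 10, 2, 12, 5, 14, 6] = (0 11 2)(5 13)(6 9 15)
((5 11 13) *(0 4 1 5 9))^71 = (0 4 1 5 11 13 9)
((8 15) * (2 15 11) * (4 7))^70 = (2 8)(11 15)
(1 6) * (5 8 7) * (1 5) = (1 6 5 8 7) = [0, 6, 2, 3, 4, 8, 5, 1, 7]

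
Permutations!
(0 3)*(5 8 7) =(0 3)(5 8 7) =[3, 1, 2, 0, 4, 8, 6, 5, 7]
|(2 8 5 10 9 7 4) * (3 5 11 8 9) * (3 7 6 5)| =|(2 9 6 5 10 7 4)(8 11)| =14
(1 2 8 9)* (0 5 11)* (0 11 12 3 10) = (0 5 12 3 10)(1 2 8 9) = [5, 2, 8, 10, 4, 12, 6, 7, 9, 1, 0, 11, 3]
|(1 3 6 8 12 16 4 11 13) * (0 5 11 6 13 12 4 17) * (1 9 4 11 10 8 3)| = |(0 5 10 8 11 12 16 17)(3 13 9 4 6)| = 40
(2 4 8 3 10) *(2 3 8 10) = (2 4 10 3) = [0, 1, 4, 2, 10, 5, 6, 7, 8, 9, 3]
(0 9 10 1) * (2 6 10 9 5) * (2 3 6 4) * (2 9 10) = [5, 0, 4, 6, 9, 3, 2, 7, 8, 10, 1] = (0 5 3 6 2 4 9 10 1)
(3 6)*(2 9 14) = (2 9 14)(3 6) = [0, 1, 9, 6, 4, 5, 3, 7, 8, 14, 10, 11, 12, 13, 2]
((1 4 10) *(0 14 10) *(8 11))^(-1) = (0 4 1 10 14)(8 11)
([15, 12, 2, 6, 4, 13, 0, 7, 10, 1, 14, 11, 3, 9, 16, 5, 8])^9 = [0, 1, 2, 3, 4, 5, 6, 7, 10, 9, 14, 11, 12, 13, 16, 15, 8]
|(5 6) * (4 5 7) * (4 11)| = |(4 5 6 7 11)| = 5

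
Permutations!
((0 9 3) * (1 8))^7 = (0 9 3)(1 8)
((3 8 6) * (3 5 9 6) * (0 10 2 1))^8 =((0 10 2 1)(3 8)(5 9 6))^8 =(10)(5 6 9)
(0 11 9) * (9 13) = (0 11 13 9) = [11, 1, 2, 3, 4, 5, 6, 7, 8, 0, 10, 13, 12, 9]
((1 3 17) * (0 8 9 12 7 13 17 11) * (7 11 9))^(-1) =(0 11 12 9 3 1 17 13 7 8)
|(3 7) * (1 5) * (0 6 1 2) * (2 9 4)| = 14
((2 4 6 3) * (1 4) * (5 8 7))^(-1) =(1 2 3 6 4)(5 7 8)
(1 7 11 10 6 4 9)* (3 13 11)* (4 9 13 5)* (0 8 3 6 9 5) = (0 8 3)(1 7 6 5 4 13 11 10 9) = [8, 7, 2, 0, 13, 4, 5, 6, 3, 1, 9, 10, 12, 11]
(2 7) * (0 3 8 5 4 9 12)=(0 3 8 5 4 9 12)(2 7)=[3, 1, 7, 8, 9, 4, 6, 2, 5, 12, 10, 11, 0]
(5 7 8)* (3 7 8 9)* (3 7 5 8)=(3 5)(7 9)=[0, 1, 2, 5, 4, 3, 6, 9, 8, 7]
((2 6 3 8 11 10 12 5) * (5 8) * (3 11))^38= (2 3 12 11)(5 8 10 6)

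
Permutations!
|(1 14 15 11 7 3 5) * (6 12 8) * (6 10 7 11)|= 10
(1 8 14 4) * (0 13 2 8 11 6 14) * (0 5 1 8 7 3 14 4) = (0 13 2 7 3 14)(1 11 6 4 8 5) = [13, 11, 7, 14, 8, 1, 4, 3, 5, 9, 10, 6, 12, 2, 0]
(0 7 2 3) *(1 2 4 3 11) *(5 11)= [7, 2, 5, 0, 3, 11, 6, 4, 8, 9, 10, 1]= (0 7 4 3)(1 2 5 11)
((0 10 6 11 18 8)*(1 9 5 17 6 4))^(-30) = (0 1 17 18 10 9 6 8 4 5 11)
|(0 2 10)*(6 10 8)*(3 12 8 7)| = 8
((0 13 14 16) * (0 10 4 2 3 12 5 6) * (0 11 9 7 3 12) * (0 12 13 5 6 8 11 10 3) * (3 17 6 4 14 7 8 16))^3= ((0 5 16 17 6 10 14 3 12 4 2 13 7)(8 11 9))^3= (0 17 14 4 7 16 10 12 13 5 6 3 2)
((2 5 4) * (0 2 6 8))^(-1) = (0 8 6 4 5 2)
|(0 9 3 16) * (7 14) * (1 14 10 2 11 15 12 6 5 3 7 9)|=14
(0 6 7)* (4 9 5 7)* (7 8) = [6, 1, 2, 3, 9, 8, 4, 0, 7, 5] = (0 6 4 9 5 8 7)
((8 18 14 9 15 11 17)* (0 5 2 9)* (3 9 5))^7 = (0 18 17 15 3 14 8 11 9)(2 5)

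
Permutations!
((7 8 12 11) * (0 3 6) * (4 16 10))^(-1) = (0 6 3)(4 10 16)(7 11 12 8)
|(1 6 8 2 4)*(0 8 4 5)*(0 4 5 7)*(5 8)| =|(0 5 4 1 6 8 2 7)| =8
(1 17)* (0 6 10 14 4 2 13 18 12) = [6, 17, 13, 3, 2, 5, 10, 7, 8, 9, 14, 11, 0, 18, 4, 15, 16, 1, 12] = (0 6 10 14 4 2 13 18 12)(1 17)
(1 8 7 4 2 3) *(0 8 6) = (0 8 7 4 2 3 1 6) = [8, 6, 3, 1, 2, 5, 0, 4, 7]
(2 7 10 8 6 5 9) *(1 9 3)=(1 9 2 7 10 8 6 5 3)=[0, 9, 7, 1, 4, 3, 5, 10, 6, 2, 8]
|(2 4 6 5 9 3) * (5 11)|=|(2 4 6 11 5 9 3)|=7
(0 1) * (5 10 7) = [1, 0, 2, 3, 4, 10, 6, 5, 8, 9, 7] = (0 1)(5 10 7)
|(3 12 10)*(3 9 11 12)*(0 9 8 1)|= 7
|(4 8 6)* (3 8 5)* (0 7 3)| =7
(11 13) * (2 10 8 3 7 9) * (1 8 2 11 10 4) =[0, 8, 4, 7, 1, 5, 6, 9, 3, 11, 2, 13, 12, 10] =(1 8 3 7 9 11 13 10 2 4)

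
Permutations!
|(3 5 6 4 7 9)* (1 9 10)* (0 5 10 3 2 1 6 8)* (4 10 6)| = 15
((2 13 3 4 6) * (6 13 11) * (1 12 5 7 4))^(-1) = ((1 12 5 7 4 13 3)(2 11 6))^(-1) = (1 3 13 4 7 5 12)(2 6 11)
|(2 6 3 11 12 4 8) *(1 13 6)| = 9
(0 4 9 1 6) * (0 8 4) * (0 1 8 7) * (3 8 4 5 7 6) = (0 1 3 8 5 7)(4 9) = [1, 3, 2, 8, 9, 7, 6, 0, 5, 4]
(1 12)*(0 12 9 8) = (0 12 1 9 8) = [12, 9, 2, 3, 4, 5, 6, 7, 0, 8, 10, 11, 1]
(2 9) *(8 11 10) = (2 9)(8 11 10) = [0, 1, 9, 3, 4, 5, 6, 7, 11, 2, 8, 10]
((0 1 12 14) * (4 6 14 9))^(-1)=(0 14 6 4 9 12 1)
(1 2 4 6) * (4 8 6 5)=[0, 2, 8, 3, 5, 4, 1, 7, 6]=(1 2 8 6)(4 5)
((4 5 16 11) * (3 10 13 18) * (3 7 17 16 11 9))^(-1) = ((3 10 13 18 7 17 16 9)(4 5 11))^(-1) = (3 9 16 17 7 18 13 10)(4 11 5)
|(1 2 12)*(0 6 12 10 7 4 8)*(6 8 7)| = |(0 8)(1 2 10 6 12)(4 7)| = 10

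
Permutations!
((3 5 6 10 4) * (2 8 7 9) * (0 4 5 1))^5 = (0 4 3 1)(2 8 7 9)(5 10 6)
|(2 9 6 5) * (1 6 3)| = 6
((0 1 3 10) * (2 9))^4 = (10)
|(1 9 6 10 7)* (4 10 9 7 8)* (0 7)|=6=|(0 7 1)(4 10 8)(6 9)|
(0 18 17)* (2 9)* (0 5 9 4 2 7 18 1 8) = (0 1 8)(2 4)(5 9 7 18 17) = [1, 8, 4, 3, 2, 9, 6, 18, 0, 7, 10, 11, 12, 13, 14, 15, 16, 5, 17]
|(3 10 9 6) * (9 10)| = |(10)(3 9 6)| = 3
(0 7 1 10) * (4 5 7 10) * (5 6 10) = (0 5 7 1 4 6 10) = [5, 4, 2, 3, 6, 7, 10, 1, 8, 9, 0]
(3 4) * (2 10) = (2 10)(3 4) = [0, 1, 10, 4, 3, 5, 6, 7, 8, 9, 2]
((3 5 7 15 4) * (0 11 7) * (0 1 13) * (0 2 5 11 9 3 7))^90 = ((0 9 3 11)(1 13 2 5)(4 7 15))^90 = (15)(0 3)(1 2)(5 13)(9 11)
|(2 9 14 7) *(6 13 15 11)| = |(2 9 14 7)(6 13 15 11)| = 4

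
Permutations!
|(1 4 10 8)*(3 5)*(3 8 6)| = |(1 4 10 6 3 5 8)| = 7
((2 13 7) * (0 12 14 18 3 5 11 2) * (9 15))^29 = ((0 12 14 18 3 5 11 2 13 7)(9 15))^29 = (0 7 13 2 11 5 3 18 14 12)(9 15)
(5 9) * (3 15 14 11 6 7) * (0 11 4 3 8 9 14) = (0 11 6 7 8 9 5 14 4 3 15) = [11, 1, 2, 15, 3, 14, 7, 8, 9, 5, 10, 6, 12, 13, 4, 0]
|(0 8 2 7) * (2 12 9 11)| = |(0 8 12 9 11 2 7)| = 7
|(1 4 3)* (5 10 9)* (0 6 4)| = 15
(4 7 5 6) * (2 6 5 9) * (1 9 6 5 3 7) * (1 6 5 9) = (2 9)(3 7 5)(4 6) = [0, 1, 9, 7, 6, 3, 4, 5, 8, 2]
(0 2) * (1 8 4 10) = (0 2)(1 8 4 10) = [2, 8, 0, 3, 10, 5, 6, 7, 4, 9, 1]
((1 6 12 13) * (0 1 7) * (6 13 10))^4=((0 1 13 7)(6 12 10))^4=(13)(6 12 10)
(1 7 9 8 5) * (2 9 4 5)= [0, 7, 9, 3, 5, 1, 6, 4, 2, 8]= (1 7 4 5)(2 9 8)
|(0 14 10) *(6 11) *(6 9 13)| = |(0 14 10)(6 11 9 13)| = 12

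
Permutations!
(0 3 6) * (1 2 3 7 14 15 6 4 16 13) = (0 7 14 15 6)(1 2 3 4 16 13) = [7, 2, 3, 4, 16, 5, 0, 14, 8, 9, 10, 11, 12, 1, 15, 6, 13]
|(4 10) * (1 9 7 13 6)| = |(1 9 7 13 6)(4 10)| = 10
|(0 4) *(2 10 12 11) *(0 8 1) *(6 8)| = |(0 4 6 8 1)(2 10 12 11)| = 20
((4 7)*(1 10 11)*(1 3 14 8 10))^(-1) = (3 11 10 8 14)(4 7)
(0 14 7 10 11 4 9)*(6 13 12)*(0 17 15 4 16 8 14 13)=(0 13 12 6)(4 9 17 15)(7 10 11 16 8 14)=[13, 1, 2, 3, 9, 5, 0, 10, 14, 17, 11, 16, 6, 12, 7, 4, 8, 15]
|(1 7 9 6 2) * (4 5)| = |(1 7 9 6 2)(4 5)| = 10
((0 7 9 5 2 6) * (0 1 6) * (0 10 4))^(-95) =(0 5 4 9 10 7 2)(1 6)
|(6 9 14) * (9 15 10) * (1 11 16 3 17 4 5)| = 35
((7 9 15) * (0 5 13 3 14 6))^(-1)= (0 6 14 3 13 5)(7 15 9)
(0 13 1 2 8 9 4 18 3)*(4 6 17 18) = (0 13 1 2 8 9 6 17 18 3) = [13, 2, 8, 0, 4, 5, 17, 7, 9, 6, 10, 11, 12, 1, 14, 15, 16, 18, 3]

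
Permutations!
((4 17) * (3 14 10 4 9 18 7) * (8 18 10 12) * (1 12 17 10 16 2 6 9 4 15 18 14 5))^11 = (1 5 3 7 18 15 10 4 17 14 8 12)(2 16 9 6)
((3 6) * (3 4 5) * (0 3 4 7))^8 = ((0 3 6 7)(4 5))^8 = (7)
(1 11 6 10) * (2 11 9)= (1 9 2 11 6 10)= [0, 9, 11, 3, 4, 5, 10, 7, 8, 2, 1, 6]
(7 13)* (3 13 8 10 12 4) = (3 13 7 8 10 12 4) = [0, 1, 2, 13, 3, 5, 6, 8, 10, 9, 12, 11, 4, 7]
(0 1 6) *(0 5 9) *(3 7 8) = [1, 6, 2, 7, 4, 9, 5, 8, 3, 0] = (0 1 6 5 9)(3 7 8)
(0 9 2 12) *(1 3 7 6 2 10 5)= [9, 3, 12, 7, 4, 1, 2, 6, 8, 10, 5, 11, 0]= (0 9 10 5 1 3 7 6 2 12)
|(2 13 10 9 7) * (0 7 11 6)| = 8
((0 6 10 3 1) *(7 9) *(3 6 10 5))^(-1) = (0 1 3 5 6 10)(7 9) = ((0 10 6 5 3 1)(7 9))^(-1)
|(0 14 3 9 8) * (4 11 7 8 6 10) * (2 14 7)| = 24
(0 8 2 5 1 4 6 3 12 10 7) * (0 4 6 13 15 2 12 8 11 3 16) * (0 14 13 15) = [11, 6, 5, 8, 15, 1, 16, 4, 12, 9, 7, 3, 10, 0, 13, 2, 14] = (0 11 3 8 12 10 7 4 15 2 5 1 6 16 14 13)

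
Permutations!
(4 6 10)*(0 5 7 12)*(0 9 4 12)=[5, 1, 2, 3, 6, 7, 10, 0, 8, 4, 12, 11, 9]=(0 5 7)(4 6 10 12 9)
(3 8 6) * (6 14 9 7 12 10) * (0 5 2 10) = [5, 1, 10, 8, 4, 2, 3, 12, 14, 7, 6, 11, 0, 13, 9] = (0 5 2 10 6 3 8 14 9 7 12)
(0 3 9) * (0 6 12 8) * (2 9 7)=(0 3 7 2 9 6 12 8)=[3, 1, 9, 7, 4, 5, 12, 2, 0, 6, 10, 11, 8]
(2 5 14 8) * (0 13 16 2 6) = (0 13 16 2 5 14 8 6) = [13, 1, 5, 3, 4, 14, 0, 7, 6, 9, 10, 11, 12, 16, 8, 15, 2]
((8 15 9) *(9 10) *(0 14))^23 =(0 14)(8 9 10 15)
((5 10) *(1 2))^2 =((1 2)(5 10))^2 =(10)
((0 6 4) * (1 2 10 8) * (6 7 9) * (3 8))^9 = ((0 7 9 6 4)(1 2 10 3 8))^9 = (0 4 6 9 7)(1 8 3 10 2)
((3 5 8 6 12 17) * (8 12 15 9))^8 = ((3 5 12 17)(6 15 9 8))^8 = (17)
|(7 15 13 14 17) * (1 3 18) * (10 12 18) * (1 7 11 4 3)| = |(3 10 12 18 7 15 13 14 17 11 4)| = 11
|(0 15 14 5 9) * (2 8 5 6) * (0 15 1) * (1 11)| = |(0 11 1)(2 8 5 9 15 14 6)| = 21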